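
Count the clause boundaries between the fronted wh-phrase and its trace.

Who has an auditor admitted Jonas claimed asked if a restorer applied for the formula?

"who" is extracted from the subject of "asked".
Boundaries crossed, outermost first: [Ø], [Ø] — 2 in total.

2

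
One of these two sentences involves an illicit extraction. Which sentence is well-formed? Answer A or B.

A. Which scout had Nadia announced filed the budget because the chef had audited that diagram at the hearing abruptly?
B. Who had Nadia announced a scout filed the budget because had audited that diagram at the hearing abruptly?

In B, the wh-phrase is extracted from inside an adjunct island (introduced by "because"), which blocks movement.
In A, the extraction path crosses only that-complement boundaries, which are transparent.
So A is grammatical.

A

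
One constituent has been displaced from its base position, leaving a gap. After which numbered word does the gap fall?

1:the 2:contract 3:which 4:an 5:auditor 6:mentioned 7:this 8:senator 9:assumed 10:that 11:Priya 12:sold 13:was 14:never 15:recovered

12

The displaced element is "the contract" (word 2).
It is linked across 2 clause boundaries (Ø → that).
It functions as the direct object of "sold", so the gap sits immediately after word 12 ("sold").
Base order: An auditor mentioned this senator assumed that Priya sold the contract.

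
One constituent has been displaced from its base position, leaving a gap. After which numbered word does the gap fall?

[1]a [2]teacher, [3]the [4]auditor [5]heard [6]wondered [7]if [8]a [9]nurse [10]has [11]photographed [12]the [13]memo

5

The displaced element is "a teacher" (word 2).
It is linked across 1 clause boundary (Ø).
It functions as the subject of "wondered", so the gap sits immediately after word 5 ("heard").
Base order: The auditor heard that a teacher wondered if a nurse has photographed the memo.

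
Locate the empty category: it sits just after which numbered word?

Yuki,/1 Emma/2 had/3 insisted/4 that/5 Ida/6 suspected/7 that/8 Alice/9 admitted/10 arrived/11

10

The displaced element is "Yuki" (word 1).
It is linked across 3 clause boundaries (that → that → Ø).
It functions as the subject of "arrived", so the gap sits immediately after word 10 ("admitted").
Base order: Emma had insisted that Ida suspected that Alice admitted that Yuki arrived.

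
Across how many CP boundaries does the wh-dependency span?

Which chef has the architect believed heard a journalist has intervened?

1

"which chef" is extracted from the subject of "heard".
Boundaries crossed, outermost first: [Ø] — 1 in total.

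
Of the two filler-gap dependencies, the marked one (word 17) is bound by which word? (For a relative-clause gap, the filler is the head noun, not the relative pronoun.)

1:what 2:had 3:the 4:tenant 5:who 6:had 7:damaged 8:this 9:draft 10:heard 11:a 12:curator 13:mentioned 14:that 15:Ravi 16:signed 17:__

The marked gap is the direct object of "signed".
Its filler is the fronted wh-phrase "what", at word 1.
(The other dependency links word 4 to a gap after word 5.)

1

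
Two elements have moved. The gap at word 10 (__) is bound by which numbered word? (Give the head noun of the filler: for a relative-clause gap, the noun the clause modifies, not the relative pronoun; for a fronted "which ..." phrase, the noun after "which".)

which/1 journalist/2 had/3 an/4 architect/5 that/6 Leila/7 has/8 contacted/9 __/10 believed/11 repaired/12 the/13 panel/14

5

The marked gap is inside the relative clause, the direct object of "contacted".
Its filler is the head noun "architect" (via "that"), at word 5.
(The other dependency links word 2 to a gap after word 11.)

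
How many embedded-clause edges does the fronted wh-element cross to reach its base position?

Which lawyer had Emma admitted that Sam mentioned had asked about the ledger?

"which lawyer" is extracted from the subject of "asked".
Boundaries crossed, outermost first: [that], [Ø] — 2 in total.

2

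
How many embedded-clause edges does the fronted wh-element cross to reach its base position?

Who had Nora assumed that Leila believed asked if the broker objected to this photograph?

2

"who" is extracted from the subject of "asked".
Boundaries crossed, outermost first: [that], [Ø] — 2 in total.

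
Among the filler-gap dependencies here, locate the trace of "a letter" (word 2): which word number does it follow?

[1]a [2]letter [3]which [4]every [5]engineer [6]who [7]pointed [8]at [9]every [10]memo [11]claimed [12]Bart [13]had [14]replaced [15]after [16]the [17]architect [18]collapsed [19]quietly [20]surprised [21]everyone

14

The displaced element is "a letter" (word 2).
It is linked across 1 clause boundary (Ø).
It functions as the direct object of "replaced", so the gap sits immediately after word 14 ("replaced").
Base order: Every engineer who pointed at every memo claimed Bart had replaced a letter after the architect collapsed quietly.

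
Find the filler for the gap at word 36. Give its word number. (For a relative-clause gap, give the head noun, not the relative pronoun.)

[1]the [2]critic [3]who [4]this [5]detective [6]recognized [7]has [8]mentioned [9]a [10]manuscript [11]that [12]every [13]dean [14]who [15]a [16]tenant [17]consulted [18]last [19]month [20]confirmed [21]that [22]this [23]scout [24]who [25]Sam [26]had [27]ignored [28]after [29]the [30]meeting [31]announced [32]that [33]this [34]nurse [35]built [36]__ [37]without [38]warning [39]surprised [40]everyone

10

The gap at 36 is the object of "built", inside a relative clause.
The relative pronoun is "that" (word 11); it is bound by the head noun immediately before it.
Its filler is the head noun "manuscript", at word 10.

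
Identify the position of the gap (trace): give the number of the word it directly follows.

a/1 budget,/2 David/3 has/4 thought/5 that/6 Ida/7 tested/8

8

The displaced element is "a budget" (word 2).
It is linked across 1 clause boundary (that).
It functions as the direct object of "tested", so the gap sits immediately after word 8 ("tested").
Base order: David has thought that Ida tested a budget.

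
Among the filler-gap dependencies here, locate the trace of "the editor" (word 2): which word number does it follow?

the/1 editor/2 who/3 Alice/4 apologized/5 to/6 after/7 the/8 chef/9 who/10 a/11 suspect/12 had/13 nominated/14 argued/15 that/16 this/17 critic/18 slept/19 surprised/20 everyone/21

6

The displaced element is "the editor" (word 2).
It functions as the object of the preposition "to" of "apologized", so the gap sits immediately after word 6 ("to").
Base order: Alice apologized to the editor after the chef who a suspect had nominated argued that this critic slept.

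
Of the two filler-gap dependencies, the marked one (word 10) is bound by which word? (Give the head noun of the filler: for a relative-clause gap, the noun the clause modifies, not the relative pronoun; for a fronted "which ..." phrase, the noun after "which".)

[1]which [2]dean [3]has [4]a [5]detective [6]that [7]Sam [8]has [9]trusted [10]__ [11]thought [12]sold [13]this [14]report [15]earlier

5

The marked gap is inside the relative clause, the direct object of "trusted".
Its filler is the head noun "detective" (via "that"), at word 5.
(The other dependency links word 2 to a gap after word 11.)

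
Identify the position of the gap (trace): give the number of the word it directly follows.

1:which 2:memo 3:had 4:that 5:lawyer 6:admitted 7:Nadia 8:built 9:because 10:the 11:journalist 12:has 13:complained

8

The displaced element is "which memo" (word 2).
It is linked across 1 clause boundary (Ø).
It functions as the direct object of "built", so the gap sits immediately after word 8 ("built").
Base order: That lawyer had admitted Nadia built which memo because the journalist has complained.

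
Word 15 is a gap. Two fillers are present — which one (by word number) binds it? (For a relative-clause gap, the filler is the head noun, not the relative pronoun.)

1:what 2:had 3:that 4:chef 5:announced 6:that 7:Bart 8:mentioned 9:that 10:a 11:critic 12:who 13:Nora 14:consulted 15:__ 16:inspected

11

The marked gap is inside the relative clause, the direct object of "consulted".
Its filler is the head noun "critic" (via "who"), at word 11.
(The other dependency links word 1 to a gap after word 16.)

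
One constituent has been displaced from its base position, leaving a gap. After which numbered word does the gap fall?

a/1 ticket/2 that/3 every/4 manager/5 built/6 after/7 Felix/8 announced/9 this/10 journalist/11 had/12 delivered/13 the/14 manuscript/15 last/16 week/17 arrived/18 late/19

6

The displaced element is "a ticket" (word 2).
It functions as the direct object of "built", so the gap sits immediately after word 6 ("built").
Base order: Every manager built a ticket after Felix announced this journalist had delivered the manuscript last week.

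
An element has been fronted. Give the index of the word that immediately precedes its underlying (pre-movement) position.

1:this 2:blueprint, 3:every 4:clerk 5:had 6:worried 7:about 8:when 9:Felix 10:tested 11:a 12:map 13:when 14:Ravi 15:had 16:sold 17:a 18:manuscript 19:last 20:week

The displaced element is "this blueprint" (word 2).
It functions as the object of the preposition "about" of "worried", so the gap sits immediately after word 7 ("about").
Base order: Every clerk had worried about this blueprint when Felix tested a map when Ravi had sold a manuscript last week.

7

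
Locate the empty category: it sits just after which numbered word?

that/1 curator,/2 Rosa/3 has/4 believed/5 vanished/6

5

The displaced element is "that curator" (word 2).
It is linked across 1 clause boundary (Ø).
It functions as the subject of "vanished", so the gap sits immediately after word 5 ("believed").
Base order: Rosa has believed that curator vanished.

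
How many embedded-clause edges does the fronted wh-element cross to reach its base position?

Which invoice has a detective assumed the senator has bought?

1

"which invoice" is extracted from the object of "bought".
Boundaries crossed, outermost first: [Ø] — 1 in total.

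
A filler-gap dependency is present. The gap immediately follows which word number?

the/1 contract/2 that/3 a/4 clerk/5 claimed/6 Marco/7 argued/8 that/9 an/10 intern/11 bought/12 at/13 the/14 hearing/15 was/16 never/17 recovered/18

The displaced element is "the contract" (word 2).
It is linked across 2 clause boundaries (Ø → that).
It functions as the direct object of "bought", so the gap sits immediately after word 12 ("bought").
Base order: A clerk claimed Marco argued that an intern bought the contract at the hearing.

12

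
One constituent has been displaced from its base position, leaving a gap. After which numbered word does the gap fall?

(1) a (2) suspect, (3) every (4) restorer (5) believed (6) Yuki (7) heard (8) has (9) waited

7

The displaced element is "a suspect" (word 2).
It is linked across 2 clause boundaries (Ø → Ø).
It functions as the subject of "waited", so the gap sits immediately after word 7 ("heard").
Base order: Every restorer believed Yuki heard that a suspect has waited.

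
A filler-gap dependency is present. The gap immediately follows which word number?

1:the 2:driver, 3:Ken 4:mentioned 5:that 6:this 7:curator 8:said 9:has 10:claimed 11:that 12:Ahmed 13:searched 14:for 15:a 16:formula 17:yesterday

8

The displaced element is "the driver" (word 2).
It is linked across 2 clause boundaries (that → Ø).
It functions as the subject of "claimed", so the gap sits immediately after word 8 ("said").
Base order: Ken mentioned that this curator said that the driver has claimed that Ahmed searched for a formula yesterday.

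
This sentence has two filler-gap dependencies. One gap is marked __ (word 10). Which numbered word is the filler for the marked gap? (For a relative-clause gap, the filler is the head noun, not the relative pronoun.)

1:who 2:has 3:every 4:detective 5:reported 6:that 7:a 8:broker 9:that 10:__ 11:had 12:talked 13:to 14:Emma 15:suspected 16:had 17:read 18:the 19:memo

The marked gap is inside the relative clause, the subject of "talked".
Its filler is the head noun "broker" (via "that"), at word 8.
(The other dependency links word 1 to a gap after word 15.)

8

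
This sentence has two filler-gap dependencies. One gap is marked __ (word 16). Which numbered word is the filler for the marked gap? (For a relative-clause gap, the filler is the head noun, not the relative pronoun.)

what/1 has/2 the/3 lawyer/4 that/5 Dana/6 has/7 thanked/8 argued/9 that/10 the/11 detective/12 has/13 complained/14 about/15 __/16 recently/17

1

The marked gap is the object of the preposition "about" of "complained".
Its filler is the fronted wh-phrase "what", at word 1.
(The other dependency links word 4 to a gap after word 8.)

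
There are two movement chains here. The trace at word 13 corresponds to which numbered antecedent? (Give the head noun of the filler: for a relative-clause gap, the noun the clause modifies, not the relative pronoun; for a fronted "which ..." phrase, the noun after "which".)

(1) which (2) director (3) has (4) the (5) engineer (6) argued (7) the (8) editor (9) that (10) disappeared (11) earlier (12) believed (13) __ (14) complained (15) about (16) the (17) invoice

2

The marked gap is the subject of "complained".
Its filler is the fronted wh-phrase "which director", at word 2.
(The other dependency links word 8 to a gap after word 9.)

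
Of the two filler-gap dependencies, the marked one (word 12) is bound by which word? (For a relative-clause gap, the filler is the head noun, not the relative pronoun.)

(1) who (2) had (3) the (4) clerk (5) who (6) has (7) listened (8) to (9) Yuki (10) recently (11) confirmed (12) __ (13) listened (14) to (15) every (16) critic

The marked gap is the subject of "listened".
Its filler is the fronted wh-phrase "who", at word 1.
(The other dependency links word 4 to a gap after word 5.)

1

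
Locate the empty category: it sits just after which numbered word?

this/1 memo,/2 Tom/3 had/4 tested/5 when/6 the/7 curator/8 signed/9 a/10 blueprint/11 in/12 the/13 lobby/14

5

The displaced element is "this memo" (word 2).
It functions as the direct object of "tested", so the gap sits immediately after word 5 ("tested").
Base order: Tom had tested this memo when the curator signed a blueprint in the lobby.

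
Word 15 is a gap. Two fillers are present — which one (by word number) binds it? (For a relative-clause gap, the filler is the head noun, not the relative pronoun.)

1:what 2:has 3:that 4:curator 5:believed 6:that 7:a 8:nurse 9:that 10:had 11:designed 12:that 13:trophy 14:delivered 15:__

The marked gap is the direct object of "delivered".
Its filler is the fronted wh-phrase "what", at word 1.
(The other dependency links word 8 to a gap after word 9.)

1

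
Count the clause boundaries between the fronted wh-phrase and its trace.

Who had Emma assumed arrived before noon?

1

"who" is extracted from the subject of "arrived".
Boundaries crossed, outermost first: [Ø] — 1 in total.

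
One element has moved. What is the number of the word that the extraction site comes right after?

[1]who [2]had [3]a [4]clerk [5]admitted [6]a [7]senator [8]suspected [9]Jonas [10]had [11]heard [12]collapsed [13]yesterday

11

The displaced element is "who" (word 1).
It is linked across 3 clause boundaries (Ø → Ø → Ø).
It functions as the subject of "collapsed", so the gap sits immediately after word 11 ("heard").
Base order: A clerk had admitted a senator suspected Jonas had heard that who collapsed yesterday.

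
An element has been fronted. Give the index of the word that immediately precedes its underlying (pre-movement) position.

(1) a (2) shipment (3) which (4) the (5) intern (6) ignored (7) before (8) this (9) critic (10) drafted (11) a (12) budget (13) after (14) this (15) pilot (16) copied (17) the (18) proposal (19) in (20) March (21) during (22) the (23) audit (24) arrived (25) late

6

The displaced element is "a shipment" (word 2).
It functions as the direct object of "ignored", so the gap sits immediately after word 6 ("ignored").
Base order: The intern ignored a shipment before this critic drafted a budget after this pilot copied the proposal in March during the audit.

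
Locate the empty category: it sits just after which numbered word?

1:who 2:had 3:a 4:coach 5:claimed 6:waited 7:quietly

The displaced element is "who" (word 1).
It is linked across 1 clause boundary (Ø).
It functions as the subject of "waited", so the gap sits immediately after word 5 ("claimed").
Base order: A coach had claimed who waited quietly.

5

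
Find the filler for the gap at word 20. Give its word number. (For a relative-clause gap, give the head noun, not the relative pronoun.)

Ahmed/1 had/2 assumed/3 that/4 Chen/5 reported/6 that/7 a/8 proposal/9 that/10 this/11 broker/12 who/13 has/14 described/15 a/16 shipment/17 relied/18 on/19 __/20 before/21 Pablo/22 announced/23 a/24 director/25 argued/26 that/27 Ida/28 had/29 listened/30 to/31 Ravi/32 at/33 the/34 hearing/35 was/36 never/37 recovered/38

The gap at 20 is the prepositional object of "relied", inside a relative clause.
The relative pronoun is "that" (word 10); it is bound by the head noun immediately before it.
Its filler is the head noun "proposal", at word 9.

9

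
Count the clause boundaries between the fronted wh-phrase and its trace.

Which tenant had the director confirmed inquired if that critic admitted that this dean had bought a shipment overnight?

1

"which tenant" is extracted from the subject of "inquired".
Boundaries crossed, outermost first: [Ø] — 1 in total.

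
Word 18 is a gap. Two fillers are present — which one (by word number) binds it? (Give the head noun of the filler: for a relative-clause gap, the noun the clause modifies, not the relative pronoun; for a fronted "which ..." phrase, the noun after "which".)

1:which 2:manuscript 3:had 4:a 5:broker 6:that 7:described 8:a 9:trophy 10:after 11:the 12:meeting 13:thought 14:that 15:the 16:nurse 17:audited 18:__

2

The marked gap is the direct object of "audited".
Its filler is the fronted wh-phrase "which manuscript", at word 2.
(The other dependency links word 5 to a gap after word 6.)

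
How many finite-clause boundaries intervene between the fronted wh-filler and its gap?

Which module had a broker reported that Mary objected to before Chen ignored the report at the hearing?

"which module" is extracted from the PP object of "objected".
Boundaries crossed, outermost first: [that] — 1 in total.

1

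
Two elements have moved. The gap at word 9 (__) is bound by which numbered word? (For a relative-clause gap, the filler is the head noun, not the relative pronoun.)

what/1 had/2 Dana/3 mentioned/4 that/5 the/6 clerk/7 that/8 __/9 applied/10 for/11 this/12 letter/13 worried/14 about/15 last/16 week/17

7

The marked gap is inside the relative clause, the subject of "applied".
Its filler is the head noun "clerk" (via "that"), at word 7.
(The other dependency links word 1 to a gap after word 15.)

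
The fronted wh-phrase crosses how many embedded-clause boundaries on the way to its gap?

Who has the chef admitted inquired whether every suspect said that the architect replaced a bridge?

"who" is extracted from the subject of "inquired".
Boundaries crossed, outermost first: [Ø] — 1 in total.

1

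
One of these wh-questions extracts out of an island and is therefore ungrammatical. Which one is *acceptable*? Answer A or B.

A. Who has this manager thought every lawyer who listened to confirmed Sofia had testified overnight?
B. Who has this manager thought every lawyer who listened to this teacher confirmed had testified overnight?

In A, the wh-phrase is extracted from inside a complex-NP island (relative clause) (introduced by "who"), which blocks movement.
In B, the extraction path crosses only that-complement boundaries, which are transparent.
So B is grammatical.

B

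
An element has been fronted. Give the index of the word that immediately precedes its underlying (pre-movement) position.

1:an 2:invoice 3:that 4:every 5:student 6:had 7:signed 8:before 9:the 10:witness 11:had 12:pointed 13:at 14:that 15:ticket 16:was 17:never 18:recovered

7

The displaced element is "an invoice" (word 2).
It functions as the direct object of "signed", so the gap sits immediately after word 7 ("signed").
Base order: Every student had signed an invoice before the witness had pointed at that ticket.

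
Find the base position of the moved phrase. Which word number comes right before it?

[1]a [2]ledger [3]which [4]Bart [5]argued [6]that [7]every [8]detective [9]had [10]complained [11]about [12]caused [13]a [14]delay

11

The displaced element is "a ledger" (word 2).
It is linked across 1 clause boundary (that).
It functions as the object of the preposition "about" of "complained", so the gap sits immediately after word 11 ("about").
Base order: Bart argued that every detective had complained about a ledger.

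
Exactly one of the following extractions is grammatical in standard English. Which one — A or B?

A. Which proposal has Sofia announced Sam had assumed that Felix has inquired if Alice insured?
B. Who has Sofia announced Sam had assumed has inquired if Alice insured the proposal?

In A, the wh-phrase is extracted from inside a wh-island (introduced by "if"), which blocks movement.
In B, the extraction path crosses only that-complement boundaries, which are transparent.
So B is grammatical.

B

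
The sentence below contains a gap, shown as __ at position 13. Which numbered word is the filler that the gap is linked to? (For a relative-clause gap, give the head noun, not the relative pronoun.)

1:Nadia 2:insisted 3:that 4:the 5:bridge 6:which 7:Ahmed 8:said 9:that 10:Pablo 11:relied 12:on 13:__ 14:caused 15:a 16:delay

The gap at 13 is the prepositional object of "relied", inside a relative clause.
The relative pronoun is "which" (word 6); it is bound by the head noun immediately before it.
Its filler is the head noun "bridge", at word 5.

5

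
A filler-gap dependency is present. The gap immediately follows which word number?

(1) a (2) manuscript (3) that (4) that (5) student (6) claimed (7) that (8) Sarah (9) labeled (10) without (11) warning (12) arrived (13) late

The displaced element is "a manuscript" (word 2).
It is linked across 1 clause boundary (that).
It functions as the direct object of "labeled", so the gap sits immediately after word 9 ("labeled").
Base order: That student claimed that Sarah labeled a manuscript without warning.

9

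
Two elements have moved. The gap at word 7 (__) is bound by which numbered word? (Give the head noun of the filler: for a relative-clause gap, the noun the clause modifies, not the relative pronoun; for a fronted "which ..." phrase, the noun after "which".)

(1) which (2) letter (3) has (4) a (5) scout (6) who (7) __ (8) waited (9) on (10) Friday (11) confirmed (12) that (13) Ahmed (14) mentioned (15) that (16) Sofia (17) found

The marked gap is inside the relative clause, the subject of "waited".
Its filler is the head noun "scout" (via "who"), at word 5.
(The other dependency links word 2 to a gap after word 17.)

5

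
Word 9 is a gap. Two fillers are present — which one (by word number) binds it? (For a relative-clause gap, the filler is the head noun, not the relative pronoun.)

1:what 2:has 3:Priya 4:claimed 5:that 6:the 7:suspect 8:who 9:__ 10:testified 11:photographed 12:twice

7

The marked gap is inside the relative clause, the subject of "testified".
Its filler is the head noun "suspect" (via "who"), at word 7.
(The other dependency links word 1 to a gap after word 11.)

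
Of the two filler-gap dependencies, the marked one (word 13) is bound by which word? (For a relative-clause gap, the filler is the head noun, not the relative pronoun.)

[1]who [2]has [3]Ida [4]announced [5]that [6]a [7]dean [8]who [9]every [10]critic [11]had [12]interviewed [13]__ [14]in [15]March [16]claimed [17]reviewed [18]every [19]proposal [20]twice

7

The marked gap is inside the relative clause, the direct object of "interviewed".
Its filler is the head noun "dean" (via "who"), at word 7.
(The other dependency links word 1 to a gap after word 16.)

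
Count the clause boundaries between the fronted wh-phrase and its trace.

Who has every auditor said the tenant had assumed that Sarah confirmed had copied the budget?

3

"who" is extracted from the subject of "copied".
Boundaries crossed, outermost first: [Ø], [that], [Ø] — 3 in total.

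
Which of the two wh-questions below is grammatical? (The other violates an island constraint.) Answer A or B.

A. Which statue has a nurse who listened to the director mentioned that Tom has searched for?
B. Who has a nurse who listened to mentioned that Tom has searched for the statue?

A

In B, the wh-phrase is extracted from inside a complex-NP island (relative clause) (introduced by "who"), which blocks movement.
In A, the extraction path crosses only that-complement boundaries, which are transparent.
So A is grammatical.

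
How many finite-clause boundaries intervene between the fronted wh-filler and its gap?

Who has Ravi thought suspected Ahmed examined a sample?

"who" is extracted from the subject of "suspected".
Boundaries crossed, outermost first: [Ø] — 1 in total.

1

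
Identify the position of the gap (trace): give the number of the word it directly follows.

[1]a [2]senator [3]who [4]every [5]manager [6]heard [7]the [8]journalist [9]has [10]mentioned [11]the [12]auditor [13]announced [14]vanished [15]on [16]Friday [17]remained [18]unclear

The displaced element is "a senator" (word 2).
It is linked across 3 clause boundaries (Ø → Ø → Ø).
It functions as the subject of "vanished", so the gap sits immediately after word 13 ("announced").
Base order: Every manager heard the journalist has mentioned the auditor announced a senator vanished on Friday.

13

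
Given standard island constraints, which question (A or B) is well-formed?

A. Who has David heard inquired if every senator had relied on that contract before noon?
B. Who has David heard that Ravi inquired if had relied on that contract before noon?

In B, the wh-phrase is extracted from inside a wh-island (introduced by "if"), which blocks movement.
In A, the extraction path crosses only that-complement boundaries, which are transparent.
So A is grammatical.

A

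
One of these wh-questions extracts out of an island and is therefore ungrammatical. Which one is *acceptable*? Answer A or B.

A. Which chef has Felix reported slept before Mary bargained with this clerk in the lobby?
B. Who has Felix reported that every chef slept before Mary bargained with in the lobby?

A

In B, the wh-phrase is extracted from inside an adjunct island (introduced by "before"), which blocks movement.
In A, the extraction path crosses only that-complement boundaries, which are transparent.
So A is grammatical.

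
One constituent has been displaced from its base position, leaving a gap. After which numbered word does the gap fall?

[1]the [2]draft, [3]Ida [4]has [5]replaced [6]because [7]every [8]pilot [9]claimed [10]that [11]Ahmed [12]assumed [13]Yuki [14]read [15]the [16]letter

5

The displaced element is "the draft" (word 2).
It functions as the direct object of "replaced", so the gap sits immediately after word 5 ("replaced").
Base order: Ida has replaced the draft because every pilot claimed that Ahmed assumed Yuki read the letter.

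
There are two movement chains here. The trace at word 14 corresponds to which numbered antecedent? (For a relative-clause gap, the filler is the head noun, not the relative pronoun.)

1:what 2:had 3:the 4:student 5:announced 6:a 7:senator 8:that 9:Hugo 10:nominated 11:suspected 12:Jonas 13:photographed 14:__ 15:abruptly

1

The marked gap is the direct object of "photographed".
Its filler is the fronted wh-phrase "what", at word 1.
(The other dependency links word 7 to a gap after word 10.)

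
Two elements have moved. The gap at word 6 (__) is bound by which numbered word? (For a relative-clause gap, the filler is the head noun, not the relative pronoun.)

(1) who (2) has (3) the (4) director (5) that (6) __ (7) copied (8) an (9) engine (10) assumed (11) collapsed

4

The marked gap is inside the relative clause, the subject of "copied".
Its filler is the head noun "director" (via "that"), at word 4.
(The other dependency links word 1 to a gap after word 10.)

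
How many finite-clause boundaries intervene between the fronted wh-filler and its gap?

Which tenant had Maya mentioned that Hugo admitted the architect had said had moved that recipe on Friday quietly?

"which tenant" is extracted from the subject of "moved".
Boundaries crossed, outermost first: [that], [Ø], [Ø] — 3 in total.

3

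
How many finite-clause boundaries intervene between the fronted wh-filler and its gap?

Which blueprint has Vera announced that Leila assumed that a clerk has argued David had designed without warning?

3

"which blueprint" is extracted from the object of "designed".
Boundaries crossed, outermost first: [that], [that], [Ø] — 3 in total.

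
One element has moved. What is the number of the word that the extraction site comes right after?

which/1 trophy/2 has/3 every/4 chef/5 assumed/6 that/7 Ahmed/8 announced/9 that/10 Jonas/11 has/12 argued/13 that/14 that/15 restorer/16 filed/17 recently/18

The displaced element is "which trophy" (word 2).
It is linked across 3 clause boundaries (that → that → that).
It functions as the direct object of "filed", so the gap sits immediately after word 17 ("filed").
Base order: Every chef has assumed that Ahmed announced that Jonas has argued that that restorer filed which trophy recently.

17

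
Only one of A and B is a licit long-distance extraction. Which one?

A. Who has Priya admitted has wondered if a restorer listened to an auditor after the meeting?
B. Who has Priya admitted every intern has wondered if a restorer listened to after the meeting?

A

In B, the wh-phrase is extracted from inside a wh-island (introduced by "if"), which blocks movement.
In A, the extraction path crosses only that-complement boundaries, which are transparent.
So A is grammatical.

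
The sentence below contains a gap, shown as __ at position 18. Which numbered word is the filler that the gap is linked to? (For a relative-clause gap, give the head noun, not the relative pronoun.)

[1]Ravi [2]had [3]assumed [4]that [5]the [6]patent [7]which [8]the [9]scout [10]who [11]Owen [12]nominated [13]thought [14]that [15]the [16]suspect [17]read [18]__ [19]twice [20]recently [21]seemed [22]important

6

The gap at 18 is the object of "read", inside a relative clause.
The relative pronoun is "which" (word 7); it is bound by the head noun immediately before it.
Its filler is the head noun "patent", at word 6.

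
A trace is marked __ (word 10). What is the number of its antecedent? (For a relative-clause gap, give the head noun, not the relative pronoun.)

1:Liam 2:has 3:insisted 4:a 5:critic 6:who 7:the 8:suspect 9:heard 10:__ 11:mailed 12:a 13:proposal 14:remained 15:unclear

5

The gap at 10 is the subject of "mailed", inside a relative clause.
The relative pronoun is "who" (word 6); it is bound by the head noun immediately before it.
Its filler is the head noun "critic", at word 5.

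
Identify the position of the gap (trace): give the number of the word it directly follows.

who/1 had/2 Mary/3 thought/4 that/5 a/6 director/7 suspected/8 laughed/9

The displaced element is "who" (word 1).
It is linked across 2 clause boundaries (that → Ø).
It functions as the subject of "laughed", so the gap sits immediately after word 8 ("suspected").
Base order: Mary had thought that a director suspected who laughed.

8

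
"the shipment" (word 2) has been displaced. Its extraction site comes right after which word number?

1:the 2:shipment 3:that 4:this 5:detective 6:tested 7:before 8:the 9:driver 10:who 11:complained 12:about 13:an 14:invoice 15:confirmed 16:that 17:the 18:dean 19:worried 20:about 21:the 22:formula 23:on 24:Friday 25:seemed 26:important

The displaced element is "the shipment" (word 2).
It functions as the direct object of "tested", so the gap sits immediately after word 6 ("tested").
Base order: This detective tested the shipment before the driver who complained about an invoice confirmed that the dean worried about the formula on Friday.

6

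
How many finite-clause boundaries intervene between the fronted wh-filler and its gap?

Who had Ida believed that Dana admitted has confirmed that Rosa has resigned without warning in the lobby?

"who" is extracted from the subject of "confirmed".
Boundaries crossed, outermost first: [that], [Ø] — 2 in total.

2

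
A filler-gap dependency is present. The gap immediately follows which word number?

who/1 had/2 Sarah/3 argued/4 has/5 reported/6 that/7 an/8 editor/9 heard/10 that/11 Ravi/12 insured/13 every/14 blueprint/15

The displaced element is "who" (word 1).
It is linked across 1 clause boundary (Ø).
It functions as the subject of "reported", so the gap sits immediately after word 4 ("argued").
Base order: Sarah had argued who has reported that an editor heard that Ravi insured every blueprint.

4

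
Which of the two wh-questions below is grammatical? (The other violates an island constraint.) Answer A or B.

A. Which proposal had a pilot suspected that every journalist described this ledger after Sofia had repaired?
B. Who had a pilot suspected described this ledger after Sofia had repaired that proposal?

In A, the wh-phrase is extracted from inside an adjunct island (introduced by "after"), which blocks movement.
In B, the extraction path crosses only that-complement boundaries, which are transparent.
So B is grammatical.

B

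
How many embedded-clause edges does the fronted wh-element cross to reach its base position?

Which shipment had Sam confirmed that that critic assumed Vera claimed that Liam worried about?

"which shipment" is extracted from the PP object of "worried".
Boundaries crossed, outermost first: [that], [Ø], [that] — 3 in total.

3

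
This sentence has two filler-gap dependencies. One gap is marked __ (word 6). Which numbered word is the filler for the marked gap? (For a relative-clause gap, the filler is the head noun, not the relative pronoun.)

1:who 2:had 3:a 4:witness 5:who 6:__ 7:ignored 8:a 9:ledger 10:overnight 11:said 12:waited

4

The marked gap is inside the relative clause, the subject of "ignored".
Its filler is the head noun "witness" (via "who"), at word 4.
(The other dependency links word 1 to a gap after word 11.)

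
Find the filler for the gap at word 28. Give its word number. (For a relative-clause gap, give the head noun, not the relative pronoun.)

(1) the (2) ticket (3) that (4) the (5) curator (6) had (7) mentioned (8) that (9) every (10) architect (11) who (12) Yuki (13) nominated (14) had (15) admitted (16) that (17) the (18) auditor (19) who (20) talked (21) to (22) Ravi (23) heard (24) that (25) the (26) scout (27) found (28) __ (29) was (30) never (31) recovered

The gap at 28 is the object of "found", inside a relative clause.
The relative pronoun is "that" (word 3); it is bound by the head noun immediately before it.
Its filler is the head noun "ticket", at word 2.

2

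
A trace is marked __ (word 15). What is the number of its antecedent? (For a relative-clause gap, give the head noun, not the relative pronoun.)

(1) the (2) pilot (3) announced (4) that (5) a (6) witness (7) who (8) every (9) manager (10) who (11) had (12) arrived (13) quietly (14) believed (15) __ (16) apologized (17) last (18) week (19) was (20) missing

6

The gap at 15 is the subject of "apologized", inside a relative clause.
The relative pronoun is "who" (word 7); it is bound by the head noun immediately before it.
Its filler is the head noun "witness", at word 6.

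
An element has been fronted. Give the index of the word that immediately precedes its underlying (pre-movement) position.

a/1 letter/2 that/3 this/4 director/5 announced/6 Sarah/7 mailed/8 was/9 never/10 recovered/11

The displaced element is "a letter" (word 2).
It is linked across 1 clause boundary (Ø).
It functions as the direct object of "mailed", so the gap sits immediately after word 8 ("mailed").
Base order: This director announced Sarah mailed a letter.

8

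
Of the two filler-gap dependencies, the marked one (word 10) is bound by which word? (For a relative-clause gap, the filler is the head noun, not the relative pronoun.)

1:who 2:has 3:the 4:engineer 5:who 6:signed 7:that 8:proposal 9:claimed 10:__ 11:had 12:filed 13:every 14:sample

1

The marked gap is the subject of "filed".
Its filler is the fronted wh-phrase "who", at word 1.
(The other dependency links word 4 to a gap after word 5.)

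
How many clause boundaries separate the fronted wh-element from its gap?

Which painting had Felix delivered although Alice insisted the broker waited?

0

"which painting" originates inside the matrix clause — no clause boundary is crossed.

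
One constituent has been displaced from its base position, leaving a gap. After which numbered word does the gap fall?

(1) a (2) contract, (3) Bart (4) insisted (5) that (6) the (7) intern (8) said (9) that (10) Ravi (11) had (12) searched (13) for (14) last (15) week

13

The displaced element is "a contract" (word 2).
It is linked across 2 clause boundaries (that → that).
It functions as the object of the preposition "for" of "searched", so the gap sits immediately after word 13 ("for").
Base order: Bart insisted that the intern said that Ravi had searched for a contract last week.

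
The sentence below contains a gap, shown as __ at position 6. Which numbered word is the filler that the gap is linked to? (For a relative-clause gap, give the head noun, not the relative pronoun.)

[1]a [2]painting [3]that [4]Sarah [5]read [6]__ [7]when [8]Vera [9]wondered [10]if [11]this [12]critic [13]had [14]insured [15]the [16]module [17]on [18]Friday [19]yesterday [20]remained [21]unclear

2

The gap at 6 is the object of "read", inside a relative clause.
The relative pronoun is "that" (word 3); it is bound by the head noun immediately before it.
Its filler is the head noun "painting", at word 2.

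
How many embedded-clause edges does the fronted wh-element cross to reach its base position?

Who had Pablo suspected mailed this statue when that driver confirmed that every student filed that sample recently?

1

"who" is extracted from the subject of "mailed".
Boundaries crossed, outermost first: [Ø] — 1 in total.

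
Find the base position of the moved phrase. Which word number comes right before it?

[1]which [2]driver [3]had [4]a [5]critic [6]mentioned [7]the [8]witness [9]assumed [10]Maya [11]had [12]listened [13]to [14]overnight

The displaced element is "which driver" (word 2).
It is linked across 2 clause boundaries (Ø → Ø).
It functions as the object of the preposition "to" of "listened", so the gap sits immediately after word 13 ("to").
Base order: A critic had mentioned the witness assumed Maya had listened to which driver overnight.

13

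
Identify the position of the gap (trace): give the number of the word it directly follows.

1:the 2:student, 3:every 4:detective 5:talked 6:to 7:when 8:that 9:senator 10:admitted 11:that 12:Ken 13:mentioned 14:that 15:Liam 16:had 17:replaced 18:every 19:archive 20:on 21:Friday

6

The displaced element is "the student" (word 2).
It functions as the object of the preposition "to" of "talked", so the gap sits immediately after word 6 ("to").
Base order: Every detective talked to the student when that senator admitted that Ken mentioned that Liam had replaced every archive on Friday.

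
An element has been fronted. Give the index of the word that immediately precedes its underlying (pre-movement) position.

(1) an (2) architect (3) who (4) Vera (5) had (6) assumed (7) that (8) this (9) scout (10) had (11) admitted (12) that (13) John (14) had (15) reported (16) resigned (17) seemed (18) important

The displaced element is "an architect" (word 2).
It is linked across 3 clause boundaries (that → that → Ø).
It functions as the subject of "resigned", so the gap sits immediately after word 15 ("reported").
Base order: Vera had assumed that this scout had admitted that John had reported an architect resigned.

15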